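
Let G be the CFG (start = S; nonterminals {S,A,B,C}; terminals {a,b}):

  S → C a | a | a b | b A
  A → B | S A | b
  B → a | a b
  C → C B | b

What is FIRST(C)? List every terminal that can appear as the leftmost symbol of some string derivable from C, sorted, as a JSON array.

FIRST iteration:
pass 1:
  A via A→b: +{b}
  B via B→a: +{a}
  C via C→b: +{b}
  S via S→C a: +{b}
  S via S→a: +{a}
  S: {a,b}  A: {b}  B: {a}  C: {b}
pass 2:
  A via A→B: +{a}
  S: {a,b}  A: {a,b}  B: {a}  C: {b}
pass 3: (stable)
  S: {a,b}  A: {a,b}  B: {a}  C: {b}

FIRST(C) = ["b"]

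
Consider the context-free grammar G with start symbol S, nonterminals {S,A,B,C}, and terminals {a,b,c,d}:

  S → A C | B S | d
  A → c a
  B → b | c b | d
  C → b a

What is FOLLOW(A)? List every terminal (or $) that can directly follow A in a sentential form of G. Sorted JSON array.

FIRST sets, iterate to fixpoint:
round 1:
  A via A→c a: +{c}
  B via B→b: +{b}
  B via B→c b: +{c}
  B via B→d: +{d}
  C via C→b a: +{b}
  S via S→A C: +{c}
  S via S→B S: +{b,d}
  FIRST(S)={b,c,d}  FIRST(A)={c}  FIRST(B)={b,c,d}  FIRST(C)={b}
round 2: done
  FIRST(S)={b,c,d}  FIRST(A)={c}  FIRST(B)={b,c,d}  FIRST(C)={b}

Compute FOLLOW by fixpoint:
seed FOLLOW(S) with $
round 1:
  S→A C: FOLLOW(A) ⊇ FIRST(C) = {b}; new: +{b}
  S→A C: FOLLOW(C) ⊇ FOLLOW(S) ⊇ {$}; new: +{$}
  S→B S: FOLLOW(B) ⊇ FIRST(S) = {b,c,d}; new: +{b,c,d}
  FOLLOW[S]={$}  FOLLOW[A]={b}  FOLLOW[B]={b,c,d}  FOLLOW[C]={$}
round 2: done
  FOLLOW[S]={$}  FOLLOW[A]={b}  FOLLOW[B]={b,c,d}  FOLLOW[C]={$}

FOLLOW(A) = ["b"]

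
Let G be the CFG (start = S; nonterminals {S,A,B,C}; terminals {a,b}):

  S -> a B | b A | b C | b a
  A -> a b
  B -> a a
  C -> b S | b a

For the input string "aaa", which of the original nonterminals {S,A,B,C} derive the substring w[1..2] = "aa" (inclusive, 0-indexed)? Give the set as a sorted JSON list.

Convert to CNF:
  S -> T0 B | T1 A | T1 C | T1 T0
  A -> T0 T1
  B -> T0 T0
  C -> T1 S | T1 T0
  T0 -> a
  T1 -> b

Fill CYK table bottom-up — only the sub-triangle for w[1..2]:
  cell(1,1) a: {T0}  orig:{}
  cell(2,2) a: {T0}  orig:{}
  cell(1,2) aa: {B}

Original NTs in T[1,2] deriving "aa": ["B"]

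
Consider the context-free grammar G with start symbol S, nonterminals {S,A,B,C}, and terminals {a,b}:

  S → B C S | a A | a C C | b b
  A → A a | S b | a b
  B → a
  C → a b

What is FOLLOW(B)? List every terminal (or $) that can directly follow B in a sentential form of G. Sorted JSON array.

Compute FIRST by fixpoint:
[1]
  A via A→a b: +{a}
  B via B→a: +{a}
  C via C→a b: +{a}
  S via S→B C S: +{a}
  S via S→b b: +{b}
  FIRST(S)={a,b}  FIRST(A)={a}  FIRST(B)={a}  FIRST(C)={a}
[2]
  A via A→S b: +{b}
  FIRST(S)={a,b}  FIRST(A)={a,b}  FIRST(B)={a}  FIRST(C)={a}
[3] — fixpoint
  FIRST(S)={a,b}  FIRST(A)={a,b}  FIRST(B)={a}  FIRST(C)={a}

FOLLOW iteration:
FOLLOW(S) := {$}
round 1:
  A→A a: FOLLOW(A) ⊇ FIRST(a) = {a}; new: +{a}
  A→S b: FOLLOW(S) ⊇ FIRST(b) = {b}; new: +{b}
  S→B C S: FOLLOW(B) ⊇ FIRST(C) = {a}; new: +{a}
  S→B C S: FOLLOW(C) ⊇ FIRST(S) = {a,b}; new: +{a,b}
  S→a A: FOLLOW(A) ⊇ FOLLOW(S) ⊇ {$,b}; new: +{$,b}
  S→a C C: FOLLOW(C) ⊇ FOLLOW(S) ⊇ {$,b}; new: +{$}
  FOLLOW[S]={$,b}  FOLLOW[A]={$,a,b}  FOLLOW[B]={a}  FOLLOW[C]={$,a,b}
round 2: (stable)
  FOLLOW[S]={$,b}  FOLLOW[A]={$,a,b}  FOLLOW[B]={a}  FOLLOW[C]={$,a,b}

FOLLOW(B) = ["a"]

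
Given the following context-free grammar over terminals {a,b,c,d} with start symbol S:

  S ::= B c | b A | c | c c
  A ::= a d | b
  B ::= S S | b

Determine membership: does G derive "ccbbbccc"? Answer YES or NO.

CNF form of G:
  S -> B T2 | T2 T2 | T3 A | c
  A -> T0 T1 | b
  B -> S S | b
  T0 -> a
  T1 -> d
  T2 -> c
  T3 -> b

CYK fill:
  cell(0,0) c: {S,T2}  orig:{S}
  cell(1,1) c: {S,T2}  orig:{S}
  cell(2,2) b: {A,B,T3}  orig:{A,B}
  cell(3,3) b: {A,B,T3}  orig:{A,B}
  cell(4,4) b: {A,B,T3}  orig:{A,B}
  cell(5,5) c: {S,T2}  orig:{S}
  cell(6,6) c: {S,T2}  orig:{S}
  cell(7,7) c: {S,T2}  orig:{S}
  cell(0,1) cc: {B,S}
  cell(1,2) cb: ∅
  cell(2,3) bb: {S}
  cell(3,4) bb: {S}
  cell(4,5) bc: {S}
  cell(5,6) cc: {B,S}
  cell(6,7) cc: {B,S}
  cell(0,2) ccb: ∅
  cell(1,3) cbb: {B}
  cell(2,4) bbb: ∅
  cell(3,5) bbc: {B}
  cell(4,6) bcc: {B}
  cell(5,7) ccc: {B,S}
  cell(0,3) ccbb: {B}
  cell(1,4) cbbb: ∅
  cell(2,5) bbbc: {B}
  cell(3,6) bbcc: {B,S}
  cell(4,7) bccc: {B,S}
  cell(0,4) ccbbb: ∅
  cell(1,5) cbbbc: ∅
  cell(2,6) bbbcc: {S}
  cell(3,7) bbccc: {B,S}
  cell(0,5) ccbbbc: ∅
  cell(1,6) cbbbcc: {B}
  cell(2,7) bbbccc: {B}
  cell(0,6) ccbbbcc: {B}
  cell(1,7) cbbbccc: {S}
  cell(0,7) ccbbbccc: {B,S}

S ∈ T[0,7] ⇒ YES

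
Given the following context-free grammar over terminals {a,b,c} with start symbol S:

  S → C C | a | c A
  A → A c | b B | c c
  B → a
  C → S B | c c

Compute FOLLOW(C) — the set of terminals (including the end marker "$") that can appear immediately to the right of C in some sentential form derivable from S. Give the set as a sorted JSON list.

FIRST sets, iterate to fixpoint:
pass 1:
  A via A→b B: +{b}
  A via A→c c: +{c}
  B via B→a: +{a}
  C via C→c c: +{c}
  S via S→C C: +{c}
  S via S→a: +{a}
  FIRST(S)={a,c}  FIRST(A)={b,c}  FIRST(B)={a}  FIRST(C)={c}
pass 2:
  C via C→S B: +{a}
  FIRST(S)={a,c}  FIRST(A)={b,c}  FIRST(B)={a}  FIRST(C)={a,c}
pass 3: (stable)
  FIRST(S)={a,c}  FIRST(A)={b,c}  FIRST(B)={a}  FIRST(C)={a,c}

FOLLOW iteration:
initialize: $ ∈ FOLLOW(S)
round 1:
  A→A c: FOLLOW(A) ⊇ FIRST(c) = {c}; new: +{c}
  A→b B: FOLLOW(B) ⊇ FOLLOW(A) ⊇ {c}; new: +{c}
  C→S B: FOLLOW(S) ⊇ FIRST(B) = {a}; new: +{a}
  S→C C: FOLLOW(C) ⊇ FIRST(C) = {a,c}; new: +{a,c}
  S→C C: FOLLOW(C) ⊇ FOLLOW(S) ⊇ {$,a}; new: +{$}
  S→c A: FOLLOW(A) ⊇ FOLLOW(S) ⊇ {$,a}; new: +{$,a}
  S: {$,a}  A: {$,a,c}  B: {c}  C: {$,a,c}
round 2:
  A→b B: FOLLOW(B) ⊇ FOLLOW(A) ⊇ {$,a,c}; new: +{$,a}
  S: {$,a}  A: {$,a,c}  B: {$,a,c}  C: {$,a,c}
round 3: done
  S: {$,a}  A: {$,a,c}  B: {$,a,c}  C: {$,a,c}

FOLLOW(C) = ["$", "a", "c"]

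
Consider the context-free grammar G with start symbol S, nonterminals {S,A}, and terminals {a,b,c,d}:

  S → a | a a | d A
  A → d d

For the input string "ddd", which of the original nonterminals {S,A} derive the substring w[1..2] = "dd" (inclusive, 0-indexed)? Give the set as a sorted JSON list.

Convert to CNF:
  S -> T0 A | T1 T1 | a
  A -> T0 T0
  T0 -> d
  T1 -> a

Fill CYK table bottom-up, restricted to cells inside w[1..2]:
  cell(1,1) d: {T0}  orig:{}
  cell(2,2) d: {T0}  orig:{}
  cell(1,2) dd: {A}

Original NTs in T[1,2] deriving "dd": ["A"]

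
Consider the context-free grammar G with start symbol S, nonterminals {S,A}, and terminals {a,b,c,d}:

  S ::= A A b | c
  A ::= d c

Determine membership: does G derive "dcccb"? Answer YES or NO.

Convert to CNF:
  S -> A X3 | c
  A -> T0 T1
  T0 -> d
  T1 -> c
  T2 -> b
  X3 -> A T2

CYK fill:
  cell(0,0) d: {T0}  orig:{}
  cell(1,1) c: {S,T1}  orig:{S}
  cell(2,2) c: {S,T1}  orig:{S}
  cell(3,3) c: {S,T1}  orig:{S}
  cell(4,4) b: {T2}  orig:{}
  cell(0,1) dc: {A}
  cell(1,2) cc: ∅
  cell(2,3) cc: ∅
  cell(3,4) cb: ∅
  cell(0,2) dcc: ∅
  cell(1,3) ccc: ∅
  cell(2,4) ccb: ∅
  cell(0,3) dccc: ∅
  cell(1,4) cccb: ∅
  cell(0,4) dcccb: ∅

S ∉ T[0,4] ⇒ NO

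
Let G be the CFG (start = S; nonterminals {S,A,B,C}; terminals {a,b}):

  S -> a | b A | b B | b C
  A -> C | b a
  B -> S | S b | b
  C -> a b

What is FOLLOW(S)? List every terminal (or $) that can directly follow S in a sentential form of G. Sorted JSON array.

FIRST iteration:
pass 1:
  A via A→b a: +{b}
  B via B→b: +{b}
  C via C→a b: +{a}
  S via S→a: +{a}
  S via S→b A: +{b}
  FIRST(S)={a,b}  FIRST(A)={b}  FIRST(B)={b}  FIRST(C)={a}
pass 2:
  A via A→C: +{a}
  B via B→S: +{a}
  FIRST(S)={a,b}  FIRST(A)={a,b}  FIRST(B)={a,b}  FIRST(C)={a}
pass 3: — fixpoint
  FIRST(S)={a,b}  FIRST(A)={a,b}  FIRST(B)={a,b}  FIRST(C)={a}

FOLLOW sets:
FOLLOW(S) := {$}
pass 1:
  B→S b: FOLLOW(S) ⊇ FIRST(b) = {b}; new: +{b}
  S→b A: FOLLOW(A) ⊇ FOLLOW(S) ⊇ {$,b}; new: +{$,b}
  S→b B: FOLLOW(B) ⊇ FOLLOW(S) ⊇ {$,b}; new: +{$,b}
  S→b C: FOLLOW(C) ⊇ FOLLOW(S) ⊇ {$,b}; new: +{$,b}
  S: {$,b}  A: {$,b}  B: {$,b}  C: {$,b}
pass 2: done
  S: {$,b}  A: {$,b}  B: {$,b}  C: {$,b}

FOLLOW(S) = ["$", "b"]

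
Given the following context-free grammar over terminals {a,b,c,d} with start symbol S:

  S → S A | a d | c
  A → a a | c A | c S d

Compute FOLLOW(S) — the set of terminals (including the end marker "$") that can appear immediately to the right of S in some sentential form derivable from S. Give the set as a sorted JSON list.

FIRST sets, iterate to fixpoint:
round 1:
  A via A→a a: +{a}
  A via A→c A: +{c}
  S via S→a d: +{a}
  S via S→c: +{c}
  S: {a,c}  A: {a,c}
round 2: (no change)
  S: {a,c}  A: {a,c}

Compute FOLLOW by fixpoint:
seed FOLLOW(S) with $
[1]
  A→c S d: FOLLOW(S) ⊇ FIRST(d) = {d}; new: +{d}
  S→S A: FOLLOW(S) ⊇ FIRST(A) = {a,c}; new: +{a,c}
  S→S A: FOLLOW(A) ⊇ FOLLOW(S) ⊇ {$,a,c,d}; new: +{$,a,c,d}
  S: {$,a,c,d}  A: {$,a,c,d}
[2] done
  S: {$,a,c,d}  A: {$,a,c,d}

FOLLOW(S) = ["$", "a", "c", "d"]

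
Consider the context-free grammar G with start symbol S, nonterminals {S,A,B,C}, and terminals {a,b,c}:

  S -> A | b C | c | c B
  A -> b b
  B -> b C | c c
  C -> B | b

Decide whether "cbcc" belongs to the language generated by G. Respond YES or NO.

Convert to CNF:
  S -> T0 C | T0 T0 | T1 B | c
  A -> T0 T0
  B -> T0 C | T1 T1
  C -> T0 C | T1 T1 | b
  T0 -> b
  T1 -> c

CYK table (by increasing span):
  cell(0,0) c: {S,T1}  orig:{S}
  cell(1,1) b: {C,T0}  orig:{C}
  cell(2,2) c: {S,T1}  orig:{S}
  cell(3,3) c: {S,T1}  orig:{S}
  cell(0,1) cb: ∅
  cell(1,2) bc: ∅
  cell(2,3) cc: {B,C}
  cell(0,2) cbc: ∅
  cell(1,3) bcc: {B,C,S}
  cell(0,3) cbcc: {S}

S ∈ T[0,3] ⇒ YES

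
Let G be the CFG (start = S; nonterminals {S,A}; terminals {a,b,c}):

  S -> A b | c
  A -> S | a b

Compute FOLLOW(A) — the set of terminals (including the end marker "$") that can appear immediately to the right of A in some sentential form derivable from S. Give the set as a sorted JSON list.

Compute FIRST by fixpoint:
round 1:
  A via A→a b: +{a}
  S via S→A b: +{a}
  S via S→c: +{c}
  S: {a,c}  A: {a}
round 2:
  A via A→S: +{c}
  S: {a,c}  A: {a,c}
round 3: (stable)
  S: {a,c}  A: {a,c}

FOLLOW sets:
FOLLOW(S) := {$}
round 1:
  S→A b: FOLLOW(A) ⊇ FIRST(b) = {b}; new: +{b}
  FOLLOW(S)={$}  FOLLOW(A)={b}
round 2:
  A→S: FOLLOW(S) ⊇ FOLLOW(A) ⊇ {b}; new: +{b}
  FOLLOW(S)={$,b}  FOLLOW(A)={b}
round 3: (stable)
  FOLLOW(S)={$,b}  FOLLOW(A)={b}

FOLLOW(A) = ["b"]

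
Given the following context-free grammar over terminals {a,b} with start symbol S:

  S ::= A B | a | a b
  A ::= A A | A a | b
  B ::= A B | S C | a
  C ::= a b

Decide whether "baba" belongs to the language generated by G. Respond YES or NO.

CNF form of G:
  S -> A B | T0 T1 | a
  A -> A A | A T0 | b
  B -> A B | S C | a
  C -> T0 T1
  T0 -> a
  T1 -> b

CYK table (by increasing span):
  [0..0]={A,T1}  "b"  orig:{A}
  [1..1]={B,S,T0}  "a"  orig:{B,S}
  [2..2]={A,T1}  "b"  orig:{A}
  [3..3]={B,S,T0}  "a"  orig:{B,S}
  [0..1]={A,B,S}  "ba"
  [1..2]={C,S}  "ab"
  [2..3]={A,B,S}  "ba"
  [0..2]={A}  "bab"
  [1..3]=∅  "aba"
  [0..3]={A,B,S}  "baba"

S ∈ T[0,3] ⇒ YES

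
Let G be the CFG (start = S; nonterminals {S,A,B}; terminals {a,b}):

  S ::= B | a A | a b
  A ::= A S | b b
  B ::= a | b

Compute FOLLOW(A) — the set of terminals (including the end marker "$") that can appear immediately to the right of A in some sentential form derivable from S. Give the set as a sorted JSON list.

Compute FIRST by fixpoint:
iter 1:
  A via A→b b: +{b}
  B via B→a: +{a}
  B via B→b: +{b}
  S via S→B: +{a,b}
  FIRST(S)={a,b}  FIRST(A)={b}  FIRST(B)={a,b}
iter 2: (no change)
  FIRST(S)={a,b}  FIRST(A)={b}  FIRST(B)={a,b}

FOLLOW iteration:
initialize: $ ∈ FOLLOW(S)
[1]
  A→A S: FOLLOW(A) ⊇ FIRST(S) = {a,b}; new: +{a,b}
  A→A S: FOLLOW(S) ⊇ FOLLOW(A) ⊇ {a,b}; new: +{a,b}
  S→B: FOLLOW(B) ⊇ FOLLOW(S) ⊇ {$,a,b}; new: +{$,a,b}
  S→a A: FOLLOW(A) ⊇ FOLLOW(S) ⊇ {$,a,b}; new: +{$}
  S: {$,a,b}  A: {$,a,b}  B: {$,a,b}
[2] done
  S: {$,a,b}  A: {$,a,b}  B: {$,a,b}

FOLLOW(A) = ["$", "a", "b"]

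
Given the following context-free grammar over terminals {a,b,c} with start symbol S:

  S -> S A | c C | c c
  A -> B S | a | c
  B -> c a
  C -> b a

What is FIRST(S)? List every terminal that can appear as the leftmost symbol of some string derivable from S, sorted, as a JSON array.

FIRST sets, iterate to fixpoint:
pass 1:
  A via A→a: +{a}
  A via A→c: +{c}
  B via B→c a: +{c}
  C via C→b a: +{b}
  S via S→c C: +{c}
  S: {c}  A: {a,c}  B: {c}  C: {b}
pass 2: — fixpoint
  S: {c}  A: {a,c}  B: {c}  C: {b}

FIRST(S) = ["c"]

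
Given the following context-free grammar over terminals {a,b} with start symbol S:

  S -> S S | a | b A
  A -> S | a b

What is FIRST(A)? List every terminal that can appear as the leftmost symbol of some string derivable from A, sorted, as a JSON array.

Compute FIRST by fixpoint:
pass 1:
  A via A→a b: +{a}
  S via S→a: +{a}
  S via S→b A: +{b}
  S: {a,b}  A: {a}
pass 2:
  A via A→S: +{b}
  S: {a,b}  A: {a,b}
pass 3: done
  S: {a,b}  A: {a,b}

FIRST(A) = ["a", "b"]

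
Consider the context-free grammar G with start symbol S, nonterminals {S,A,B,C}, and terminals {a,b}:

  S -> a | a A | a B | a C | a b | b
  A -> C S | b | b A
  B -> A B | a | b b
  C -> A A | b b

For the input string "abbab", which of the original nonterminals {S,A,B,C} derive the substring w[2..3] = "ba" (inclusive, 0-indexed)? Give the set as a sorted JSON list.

Convert to CNF:
  S -> T1 A | T1 B | T1 C | T1 T0 | a | b
  A -> C S | T0 A | b
  B -> A B | T0 T0 | a
  C -> A A | T0 T0
  T0 -> b
  T1 -> a

CYK table (by increasing span), restricted to cells inside w[2..3]:
  T[2,2] 'b' = {A,S,T0}  orig:{A,S}
  T[3,3] 'a' = {B,S,T1}  orig:{B,S}
  T[2,3] 'ba' = {B}

Original NTs in T[2,3] deriving "ba": ["B"]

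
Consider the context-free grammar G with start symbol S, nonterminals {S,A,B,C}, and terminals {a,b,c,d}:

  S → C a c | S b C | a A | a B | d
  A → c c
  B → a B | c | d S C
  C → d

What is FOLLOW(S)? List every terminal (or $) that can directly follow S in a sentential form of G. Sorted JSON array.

FIRST iteration:
iter 1:
  A via A→c c: +{c}
  B via B→a B: +{a}
  B via B→c: +{c}
  B via B→d S C: +{d}
  C via C→d: +{d}
  S via S→C a c: +{d}
  S via S→a A: +{a}
  FIRST(S)={a,d}  FIRST(A)={c}  FIRST(B)={a,c,d}  FIRST(C)={d}
iter 2: done
  FIRST(S)={a,d}  FIRST(A)={c}  FIRST(B)={a,c,d}  FIRST(C)={d}

Compute FOLLOW by fixpoint:
initialize: $ ∈ FOLLOW(S)
iter 1:
  B→d S C: FOLLOW(S) ⊇ FIRST(C) = {d}; new: +{d}
  S→C a c: FOLLOW(C) ⊇ FIRST(a) = {a}; new: +{a}
  S→S b C: FOLLOW(S) ⊇ FIRST(b) = {b}; new: +{b}
  S→S b C: FOLLOW(C) ⊇ FOLLOW(S) ⊇ {$,b,d}; new: +{$,b,d}
  S→a A: FOLLOW(A) ⊇ FOLLOW(S) ⊇ {$,b,d}; new: +{$,b,d}
  S→a B: FOLLOW(B) ⊇ FOLLOW(S) ⊇ {$,b,d}; new: +{$,b,d}
  FOLLOW[S]={$,b,d}  FOLLOW[A]={$,b,d}  FOLLOW[B]={$,b,d}  FOLLOW[C]={$,a,b,d}
iter 2: (stable)
  FOLLOW[S]={$,b,d}  FOLLOW[A]={$,b,d}  FOLLOW[B]={$,b,d}  FOLLOW[C]={$,a,b,d}

FOLLOW(S) = ["$", "b", "d"]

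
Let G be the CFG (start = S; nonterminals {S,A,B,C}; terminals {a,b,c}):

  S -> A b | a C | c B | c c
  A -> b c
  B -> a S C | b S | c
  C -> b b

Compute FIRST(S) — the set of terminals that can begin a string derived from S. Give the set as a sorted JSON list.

Compute FIRST by fixpoint:
round 1:
  A via A→b c: +{b}
  B via B→a S C: +{a}
  B via B→b S: +{b}
  B via B→c: +{c}
  C via C→b b: +{b}
  S via S→A b: +{b}
  S via S→a C: +{a}
  S via S→c B: +{c}
  FIRST[S]={a,b,c}  FIRST[A]={b}  FIRST[B]={a,b,c}  FIRST[C]={b}
round 2: — fixpoint
  FIRST[S]={a,b,c}  FIRST[A]={b}  FIRST[B]={a,b,c}  FIRST[C]={b}

FIRST(S) = ["a", "b", "c"]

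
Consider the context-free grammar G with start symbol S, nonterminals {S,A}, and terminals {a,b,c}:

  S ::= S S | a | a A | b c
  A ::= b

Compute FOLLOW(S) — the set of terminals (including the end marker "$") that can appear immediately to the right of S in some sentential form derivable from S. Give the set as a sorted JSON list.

Compute FIRST by fixpoint:
round 1:
  A via A→b: +{b}
  S via S→a: +{a}
  S via S→b c: +{b}
  FIRST(S)={a,b}  FIRST(A)={b}
round 2: (stable)
  FIRST(S)={a,b}  FIRST(A)={b}

FOLLOW sets:
seed FOLLOW(S) with $
round 1:
  S→S S: FOLLOW(S) ⊇ FIRST(S) = {a,b}; new: +{a,b}
  S→a A: FOLLOW(A) ⊇ FOLLOW(S) ⊇ {$,a,b}; new: +{$,a,b}
  S: {$,a,b}  A: {$,a,b}
round 2: done
  S: {$,a,b}  A: {$,a,b}

FOLLOW(S) = ["$", "a", "b"]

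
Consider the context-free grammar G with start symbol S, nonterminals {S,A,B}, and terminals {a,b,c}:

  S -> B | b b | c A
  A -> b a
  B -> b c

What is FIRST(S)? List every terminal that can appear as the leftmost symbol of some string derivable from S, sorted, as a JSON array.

Compute FIRST by fixpoint:
pass 1:
  A via A→b a: +{b}
  B via B→b c: +{b}
  S via S→B: +{b}
  S via S→c A: +{c}
  S: {b,c}  A: {b}  B: {b}
pass 2: (no change)
  S: {b,c}  A: {b}  B: {b}

FIRST(S) = ["b", "c"]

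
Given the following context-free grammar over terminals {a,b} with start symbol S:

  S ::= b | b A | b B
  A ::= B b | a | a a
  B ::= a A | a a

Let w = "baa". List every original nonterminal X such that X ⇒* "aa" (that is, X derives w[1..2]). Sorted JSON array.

CNF form of G:
  S -> T0 A | T0 B | b
  A -> B T0 | T1 T1 | a
  B -> T1 A | T1 T1
  T0 -> b
  T1 -> a

CYK fill, restricted to cells inside w[1..2]:
  T[1,1] 'a' = {A,T1}  orig:{A}
  T[2,2] 'a' = {A,T1}  orig:{A}
  T[1,2] 'aa' = {A,B}

Original NTs in T[1,2] deriving "aa": ["A", "B"]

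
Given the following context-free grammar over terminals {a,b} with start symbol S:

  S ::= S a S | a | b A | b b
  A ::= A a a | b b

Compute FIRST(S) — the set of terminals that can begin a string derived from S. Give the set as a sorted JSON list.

FIRST iteration:
iter 1:
  A via A→b b: +{b}
  S via S→a: +{a}
  S via S→b A: +{b}
  S: {a,b}  A: {b}
iter 2: (stable)
  S: {a,b}  A: {b}

FIRST(S) = ["a", "b"]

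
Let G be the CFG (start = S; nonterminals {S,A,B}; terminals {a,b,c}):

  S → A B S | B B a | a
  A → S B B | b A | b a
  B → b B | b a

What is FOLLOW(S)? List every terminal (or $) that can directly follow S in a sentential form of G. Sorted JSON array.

FIRST iteration:
round 1:
  A via A→b A: +{b}
  B via B→b B: +{b}
  S via S→A B S: +{b}
  S via S→a: +{a}
  FIRST[S]={a,b}  FIRST[A]={b}  FIRST[B]={b}
round 2:
  A via A→S B B: +{a}
  FIRST[S]={a,b}  FIRST[A]={a,b}  FIRST[B]={b}
round 3: (stable)
  FIRST[S]={a,b}  FIRST[A]={a,b}  FIRST[B]={b}

FOLLOW iteration:
FOLLOW(S) := {$}
round 1:
  A→S B B: FOLLOW(S) ⊇ FIRST(B) = {b}; new: +{b}
  A→S B B: FOLLOW(B) ⊇ FIRST(B) = {b}; new: +{b}
  S→A B S: FOLLOW(A) ⊇ FIRST(B) = {b}; new: +{b}
  S→A B S: FOLLOW(B) ⊇ FIRST(S) = {a,b}; new: +{a}
  FOLLOW(S)={$,b}  FOLLOW(A)={b}  FOLLOW(B)={a,b}
round 2: done
  FOLLOW(S)={$,b}  FOLLOW(A)={b}  FOLLOW(B)={a,b}

FOLLOW(S) = ["$", "b"]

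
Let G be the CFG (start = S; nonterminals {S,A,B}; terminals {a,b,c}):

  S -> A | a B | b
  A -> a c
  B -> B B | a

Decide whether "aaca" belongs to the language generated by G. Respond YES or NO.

CNF form of G:
  S -> T0 B | T0 T1 | b
  A -> T0 T1
  B -> B B | a
  T0 -> a
  T1 -> c

Fill CYK table bottom-up:
  T[0,0] 'a' = {B,T0}  orig:{B}
  T[1,1] 'a' = {B,T0}  orig:{B}
  T[2,2] 'c' = {T1}  orig:{}
  T[3,3] 'a' = {B,T0}  orig:{B}
  T[0,1] 'aa' = {B,S}
  T[1,2] 'ac' = {A,S}
  T[2,3] 'ca' = ∅
  T[0,2] 'aac' = ∅
  T[1,3] 'aca' = ∅
  T[0,3] 'aaca' = ∅

S ∉ T[0,3] ⇒ NO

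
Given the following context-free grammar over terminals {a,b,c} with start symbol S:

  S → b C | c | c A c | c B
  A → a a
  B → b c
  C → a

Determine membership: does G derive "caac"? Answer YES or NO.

CNF form of G:
  S -> T1 C | T2 B | T2 X3 | c
  A -> T0 T0
  B -> T1 T2
  C -> a
  T0 -> a
  T1 -> b
  T2 -> c
  X3 -> A T2

CYK fill:
  cell(0,0) c: {S,T2}  orig:{S}
  cell(1,1) a: {C,T0}  orig:{C}
  cell(2,2) a: {C,T0}  orig:{C}
  cell(3,3) c: {S,T2}  orig:{S}
  cell(0,1) ca: ∅
  cell(1,2) aa: {A}
  cell(2,3) ac: ∅
  cell(0,2) caa: ∅
  cell(1,3) aac: {X3}  orig:{}
  cell(0,3) caac: {S}

S ∈ T[0,3] ⇒ YES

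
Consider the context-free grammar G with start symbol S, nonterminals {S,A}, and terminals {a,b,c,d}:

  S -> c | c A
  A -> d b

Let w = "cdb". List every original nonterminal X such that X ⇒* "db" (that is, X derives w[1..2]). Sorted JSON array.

Convert to CNF:
  S -> T2 A | c
  A -> T0 T1
  T0 -> d
  T1 -> b
  T2 -> c

CYK table (by increasing span), restricted to cells inside w[1..2]:
  cell(1,1) d: {T0}  orig:{}
  cell(2,2) b: {T1}  orig:{}
  cell(1,2) db: {A}

Original NTs in T[1,2] deriving "db": ["A"]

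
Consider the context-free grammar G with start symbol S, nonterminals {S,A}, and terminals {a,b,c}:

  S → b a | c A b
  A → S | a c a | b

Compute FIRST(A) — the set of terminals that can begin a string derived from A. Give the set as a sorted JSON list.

FIRST sets, iterate to fixpoint:
iter 1:
  A via A→a c a: +{a}
  A via A→b: +{b}
  S via S→b a: +{b}
  S via S→c A b: +{c}
  FIRST(S)={b,c}  FIRST(A)={a,b}
iter 2:
  A via A→S: +{c}
  FIRST(S)={b,c}  FIRST(A)={a,b,c}
iter 3: done
  FIRST(S)={b,c}  FIRST(A)={a,b,c}

FIRST(A) = ["a", "b", "c"]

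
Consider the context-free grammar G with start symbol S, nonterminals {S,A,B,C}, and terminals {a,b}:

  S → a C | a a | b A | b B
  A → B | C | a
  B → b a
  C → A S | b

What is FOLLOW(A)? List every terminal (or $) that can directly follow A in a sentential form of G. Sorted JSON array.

Compute FIRST by fixpoint:
round 1:
  A via A→a: +{a}
  B via B→b a: +{b}
  C via C→A S: +{a}
  C via C→b: +{b}
  S via S→a C: +{a}
  S via S→b A: +{b}
  FIRST(S)={a,b}  FIRST(A)={a}  FIRST(B)={b}  FIRST(C)={a,b}
round 2:
  A via A→B: +{b}
  FIRST(S)={a,b}  FIRST(A)={a,b}  FIRST(B)={b}  FIRST(C)={a,b}
round 3: (stable)
  FIRST(S)={a,b}  FIRST(A)={a,b}  FIRST(B)={b}  FIRST(C)={a,b}

FOLLOW iteration:
initialize: $ ∈ FOLLOW(S)
round 1:
  C→A S: FOLLOW(A) ⊇ FIRST(S) = {a,b}; new: +{a,b}
  S→a C: FOLLOW(C) ⊇ FOLLOW(S) ⊇ {$}; new: +{$}
  S→b A: FOLLOW(A) ⊇ FOLLOW(S) ⊇ {$}; new: +{$}
  S→b B: FOLLOW(B) ⊇ FOLLOW(S) ⊇ {$}; new: +{$}
  FOLLOW[S]={$}  FOLLOW[A]={$,a,b}  FOLLOW[B]={$}  FOLLOW[C]={$}
round 2:
  A→B: FOLLOW(B) ⊇ FOLLOW(A) ⊇ {$,a,b}; new: +{a,b}
  A→C: FOLLOW(C) ⊇ FOLLOW(A) ⊇ {$,a,b}; new: +{a,b}
  C→A S: FOLLOW(S) ⊇ FOLLOW(C) ⊇ {$,a,b}; new: +{a,b}
  FOLLOW[S]={$,a,b}  FOLLOW[A]={$,a,b}  FOLLOW[B]={$,a,b}  FOLLOW[C]={$,a,b}
round 3: — fixpoint
  FOLLOW[S]={$,a,b}  FOLLOW[A]={$,a,b}  FOLLOW[B]={$,a,b}  FOLLOW[C]={$,a,b}

FOLLOW(A) = ["$", "a", "b"]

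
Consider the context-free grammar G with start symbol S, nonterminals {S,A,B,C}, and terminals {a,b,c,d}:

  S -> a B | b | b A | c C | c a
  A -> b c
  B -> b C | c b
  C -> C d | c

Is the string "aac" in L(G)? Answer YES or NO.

Convert to CNF:
  S -> T0 A | T1 C | T1 T3 | T3 B | b
  A -> T0 T1
  B -> T0 C | T1 T0
  C -> C T2 | c
  T0 -> b
  T1 -> c
  T2 -> d
  T3 -> a

Fill CYK table bottom-up:
  T[0,0] 'a' = {T3}  orig:{}
  T[1,1] 'a' = {T3}  orig:{}
  T[2,2] 'c' = {C,T1}  orig:{C}
  T[0,1] 'aa' = ∅
  T[1,2] 'ac' = ∅
  T[0,2] 'aac' = ∅

S ∉ T[0,2] ⇒ NO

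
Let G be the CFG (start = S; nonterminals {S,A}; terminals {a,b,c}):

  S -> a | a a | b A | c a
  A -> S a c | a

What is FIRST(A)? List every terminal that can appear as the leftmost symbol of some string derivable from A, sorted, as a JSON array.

FIRST iteration:
round 1:
  A via A→a: +{a}
  S via S→a: +{a}
  S via S→b A: +{b}
  S via S→c a: +{c}
  FIRST[S]={a,b,c}  FIRST[A]={a}
round 2:
  A via A→S a c: +{b,c}
  FIRST[S]={a,b,c}  FIRST[A]={a,b,c}
round 3: done
  FIRST[S]={a,b,c}  FIRST[A]={a,b,c}

FIRST(A) = ["a", "b", "c"]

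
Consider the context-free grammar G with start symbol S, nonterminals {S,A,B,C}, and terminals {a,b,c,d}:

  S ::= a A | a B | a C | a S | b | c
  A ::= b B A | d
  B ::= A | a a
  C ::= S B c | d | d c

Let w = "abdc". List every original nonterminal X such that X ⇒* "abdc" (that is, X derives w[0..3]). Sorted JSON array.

Convert to CNF:
  S -> T1 A | T1 B | T1 C | T1 S | b | c
  A -> T0 X4 | d
  B -> T0 X5 | T1 T1 | d
  C -> S X6 | T3 T2 | d
  T0 -> b
  T1 -> a
  T2 -> c
  T3 -> d
  X4 -> B A
  X5 -> B A
  X6 -> B T2

CYK fill (cells [i..j] with 0 ≤ i ≤ j ≤ 3 only):
  cell(0,0) a: {T1}  orig:{}
  cell(1,1) b: {S,T0}  orig:{S}
  cell(2,2) d: {A,B,C,T3}  orig:{A,B,C}
  cell(3,3) c: {S,T2}  orig:{S}
  cell(0,1) ab: {S}
  cell(1,2) bd: ∅
  cell(2,3) dc: {C,X6}  orig:{C}
  cell(0,2) abd: ∅
  cell(1,3) bdc: {C}
  cell(0,3) abdc: {C,S}

Original NTs in T[0,3] deriving "abdc": ["C", "S"]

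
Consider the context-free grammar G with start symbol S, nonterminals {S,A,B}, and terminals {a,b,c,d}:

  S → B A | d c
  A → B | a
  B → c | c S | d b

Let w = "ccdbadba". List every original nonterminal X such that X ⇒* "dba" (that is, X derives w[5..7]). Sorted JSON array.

CNF form of G:
  S -> B A | T1 T0
  A -> T0 S | T1 T2 | a | c
  B -> T0 S | T1 T2 | c
  T0 -> c
  T1 -> d
  T2 -> b

CYK table (by increasing span) (cells [i..j] with 5 ≤ i ≤ j ≤ 7 only):
  cell(5,5) d: {T1}  orig:{}
  cell(6,6) b: {T2}  orig:{}
  cell(7,7) a: {A}
  cell(5,6) db: {A,B}
  cell(6,7) ba: ∅
  cell(5,7) dba: {S}

Original NTs in T[5,7] deriving "dba": ["S"]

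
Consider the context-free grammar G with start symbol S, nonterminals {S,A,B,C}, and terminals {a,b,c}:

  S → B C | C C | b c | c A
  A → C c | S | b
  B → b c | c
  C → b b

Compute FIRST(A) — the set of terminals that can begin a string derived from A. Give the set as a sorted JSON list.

Compute FIRST by fixpoint:
[1]
  A via A→b: +{b}
  B via B→b c: +{b}
  B via B→c: +{c}
  C via C→b b: +{b}
  S via S→B C: +{b,c}
  S: {b,c}  A: {b}  B: {b,c}  C: {b}
[2]
  A via A→S: +{c}
  S: {b,c}  A: {b,c}  B: {b,c}  C: {b}
[3] done
  S: {b,c}  A: {b,c}  B: {b,c}  C: {b}

FIRST(A) = ["b", "c"]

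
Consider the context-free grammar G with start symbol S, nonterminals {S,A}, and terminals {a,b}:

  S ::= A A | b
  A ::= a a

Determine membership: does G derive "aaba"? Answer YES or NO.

Convert to CNF:
  S -> A A | b
  A -> T0 T0
  T0 -> a

Fill CYK table bottom-up:
  [0..0]={T0}  "a"  orig:{}
  [1..1]={T0}  "a"  orig:{}
  [2..2]={S}  "b"
  [3..3]={T0}  "a"  orig:{}
  [0..1]={A}  "aa"
  [1..2]=∅  "ab"
  [2..3]=∅  "ba"
  [0..2]=∅  "aab"
  [1..3]=∅  "aba"
  [0..3]=∅  "aaba"

S ∉ T[0,3] ⇒ NO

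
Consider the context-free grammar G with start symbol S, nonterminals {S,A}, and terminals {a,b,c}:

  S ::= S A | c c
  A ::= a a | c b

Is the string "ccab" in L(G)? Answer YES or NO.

Convert to CNF:
  S -> S A | T1 T1
  A -> T0 T0 | T1 T2
  T0 -> a
  T1 -> c
  T2 -> b

CYK table (by increasing span):
  cell(0,0) c: {T1}  orig:{}
  cell(1,1) c: {T1}  orig:{}
  cell(2,2) a: {T0}  orig:{}
  cell(3,3) b: {T2}  orig:{}
  cell(0,1) cc: {S}
  cell(1,2) ca: ∅
  cell(2,3) ab: ∅
  cell(0,2) cca: ∅
  cell(1,3) cab: ∅
  cell(0,3) ccab: ∅

S ∉ T[0,3] ⇒ NO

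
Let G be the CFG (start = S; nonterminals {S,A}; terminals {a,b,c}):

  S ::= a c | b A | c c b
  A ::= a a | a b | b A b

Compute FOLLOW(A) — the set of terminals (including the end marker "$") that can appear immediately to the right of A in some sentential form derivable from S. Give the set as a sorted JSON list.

Compute FIRST by fixpoint:
[1]
  A via A→a a: +{a}
  A via A→b A b: +{b}
  S via S→a c: +{a}
  S via S→b A: +{b}
  S via S→c c b: +{c}
  FIRST(S)={a,b,c}  FIRST(A)={a,b}
[2] — fixpoint
  FIRST(S)={a,b,c}  FIRST(A)={a,b}

FOLLOW iteration:
initialize: $ ∈ FOLLOW(S)
pass 1:
  A→b A b: FOLLOW(A) ⊇ FIRST(b) = {b}; new: +{b}
  S→b A: FOLLOW(A) ⊇ FOLLOW(S) ⊇ {$}; new: +{$}
  FOLLOW[S]={$}  FOLLOW[A]={$,b}
pass 2: — fixpoint
  FOLLOW[S]={$}  FOLLOW[A]={$,b}

FOLLOW(A) = ["$", "b"]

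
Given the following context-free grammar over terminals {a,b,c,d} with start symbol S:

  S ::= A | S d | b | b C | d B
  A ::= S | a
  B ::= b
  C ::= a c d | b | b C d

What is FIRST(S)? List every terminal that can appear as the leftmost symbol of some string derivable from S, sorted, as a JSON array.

FIRST sets, iterate to fixpoint:
round 1:
  A via A→a: +{a}
  B via B→b: +{b}
  C via C→a c d: +{a}
  C via C→b: +{b}
  S via S→A: +{a}
  S via S→b: +{b}
  S via S→d B: +{d}
  FIRST(S)={a,b,d}  FIRST(A)={a}  FIRST(B)={b}  FIRST(C)={a,b}
round 2:
  A via A→S: +{b,d}
  FIRST(S)={a,b,d}  FIRST(A)={a,b,d}  FIRST(B)={b}  FIRST(C)={a,b}
round 3: done
  FIRST(S)={a,b,d}  FIRST(A)={a,b,d}  FIRST(B)={b}  FIRST(C)={a,b}

FIRST(S) = ["a", "b", "d"]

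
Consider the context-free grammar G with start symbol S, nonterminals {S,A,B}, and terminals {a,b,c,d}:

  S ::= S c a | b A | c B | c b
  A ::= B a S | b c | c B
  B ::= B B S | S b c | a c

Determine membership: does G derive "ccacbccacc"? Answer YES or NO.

CNF form of G:
  S -> S X6 | T1 A | T2 B | T2 T1
  A -> B X3 | T1 T2 | T2 B
  B -> B X4 | S X5 | T0 T2
  T0 -> a
  T1 -> b
  T2 -> c
  X3 -> T0 S
  X4 -> B S
  X5 -> T1 T2
  X6 -> T2 T0

CYK fill:
  [0..0]={T2}  "c"  orig:{}
  [1..1]={T2}  "c"  orig:{}
  [2..2]={T0}  "a"  orig:{}
  [3..3]={T2}  "c"  orig:{}
  [4..4]={T1}  "b"  orig:{}
  [5..5]={T2}  "c"  orig:{}
  [6..6]={T2}  "c"  orig:{}
  [7..7]={T0}  "a"  orig:{}
  [8..8]={T2}  "c"  orig:{}
  [9..9]={T2}  "c"  orig:{}
  [0..1]=∅  "cc"
  [1..2]={X6}  "ca"  orig:{}
  [2..3]={B}  "ac"
  [3..4]={S}  "cb"
  [4..5]={A,X5}  "bc"  orig:{A}
  [5..6]=∅  "cc"
  [6..7]={X6}  "ca"  orig:{}
  [7..8]={B}  "ac"
  [8..9]=∅  "cc"
  [0..2]=∅  "cca"
  [1..3]={A,S}  "cac"
  [2..4]={X3}  "acb"  orig:{}
  [3..5]=∅  "cbc"
  [4..6]=∅  "bcc"
  [5..7]=∅  "cca"
  [6..8]={A,S}  "cac"
  [7..9]=∅  "acc"
  [0..3]=∅  "ccac"
  [1..4]=∅  "cacb"
  [2..5]=∅  "acbc"
  [3..6]=∅  "cbcc"
  [4..7]=∅  "bcca"
  [5..8]=∅  "ccac"
  [6..9]=∅  "cacc"
  [0..4]=∅  "ccacb"
  [1..5]={B}  "cacbc"
  [2..6]=∅  "acbcc"
  [3..7]=∅  "cbcca"
  [4..8]=∅  "bccac"
  [5..9]=∅  "ccacc"
  [0..5]={A,S}  "ccacbc"
  [1..6]=∅  "cacbcc"
  [2..7]=∅  "acbcca"
  [3..8]=∅  "cbccac"
  [4..9]=∅  "bccacc"
  [0..6]=∅  "ccacbcc"
  [1..7]=∅  "cacbcca"
  [2..8]=∅  "acbccac"
  [3..9]=∅  "cbccacc"
  [0..7]={S}  "ccacbcca"
  [1..8]={X4}  "cacbccac"  orig:{}
  [2..9]=∅  "acbccacc"
  [0..8]=∅  "ccacbccac"
  [1..9]=∅  "cacbccacc"
  [0..9]=∅  "ccacbccacc"

S ∉ T[0,9] ⇒ NO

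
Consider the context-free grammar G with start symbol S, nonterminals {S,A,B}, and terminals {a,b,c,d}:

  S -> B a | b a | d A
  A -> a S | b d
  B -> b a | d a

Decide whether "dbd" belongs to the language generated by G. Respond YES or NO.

CNF form of G:
  S -> B T0 | T1 T0 | T2 A
  A -> T0 S | T1 T2
  B -> T1 T0 | T2 T0
  T0 -> a
  T1 -> b
  T2 -> d

Fill CYK table bottom-up:
  cell(0,0) d: {T2}  orig:{}
  cell(1,1) b: {T1}  orig:{}
  cell(2,2) d: {T2}  orig:{}
  cell(0,1) db: ∅
  cell(1,2) bd: {A}
  cell(0,2) dbd: {S}

S ∈ T[0,2] ⇒ YES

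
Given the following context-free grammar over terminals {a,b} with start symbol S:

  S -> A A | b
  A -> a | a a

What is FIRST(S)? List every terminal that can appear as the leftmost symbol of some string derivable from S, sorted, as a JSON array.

Compute FIRST by fixpoint:
pass 1:
  A via A→a: +{a}
  S via S→A A: +{a}
  S via S→b: +{b}
  FIRST[S]={a,b}  FIRST[A]={a}
pass 2: done
  FIRST[S]={a,b}  FIRST[A]={a}

FIRST(S) = ["a", "b"]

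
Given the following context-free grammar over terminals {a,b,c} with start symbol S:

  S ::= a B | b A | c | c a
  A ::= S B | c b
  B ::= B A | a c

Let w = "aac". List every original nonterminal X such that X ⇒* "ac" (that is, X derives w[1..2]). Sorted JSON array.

Convert to CNF:
  S -> T0 T2 | T1 A | T2 B | c
  A -> S B | T0 T1
  B -> B A | T2 T0
  T0 -> c
  T1 -> b
  T2 -> a

CYK table (by increasing span) — only the sub-triangle for w[1..2]:
  T[1,1] 'a' = {T2}  orig:{}
  T[2,2] 'c' = {S,T0}  orig:{S}
  T[1,2] 'ac' = {B}

Original NTs in T[1,2] deriving "ac": ["B"]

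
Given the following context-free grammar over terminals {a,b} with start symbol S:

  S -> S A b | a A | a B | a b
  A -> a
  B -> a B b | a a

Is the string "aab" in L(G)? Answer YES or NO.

CNF form of G:
  S -> S X3 | T0 A | T0 B | T0 T1
  A -> a
  B -> T0 T0 | T0 X2
  T0 -> a
  T1 -> b
  X2 -> B T1
  X3 -> A T1

CYK fill:
  [0..0]={A,T0}  "a"  orig:{A}
  [1..1]={A,T0}  "a"  orig:{A}
  [2..2]={T1}  "b"  orig:{}
  [0..1]={B,S}  "aa"
  [1..2]={S,X3}  "ab"  orig:{S}
  [0..2]={X2}  "aab"  orig:{}

S ∉ T[0,2] ⇒ NO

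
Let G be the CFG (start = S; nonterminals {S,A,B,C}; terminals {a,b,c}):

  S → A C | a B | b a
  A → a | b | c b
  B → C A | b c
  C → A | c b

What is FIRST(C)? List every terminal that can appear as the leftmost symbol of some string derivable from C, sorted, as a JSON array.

FIRST iteration:
round 1:
  A via A→a: +{a}
  A via A→b: +{b}
  A via A→c b: +{c}
  B via B→b c: +{b}
  C via C→A: +{a,b,c}
  S via S→A C: +{a,b,c}
  FIRST(S)={a,b,c}  FIRST(A)={a,b,c}  FIRST(B)={b}  FIRST(C)={a,b,c}
round 2:
  B via B→C A: +{a,c}
  FIRST(S)={a,b,c}  FIRST(A)={a,b,c}  FIRST(B)={a,b,c}  FIRST(C)={a,b,c}
round 3: — fixpoint
  FIRST(S)={a,b,c}  FIRST(A)={a,b,c}  FIRST(B)={a,b,c}  FIRST(C)={a,b,c}

FIRST(C) = ["a", "b", "c"]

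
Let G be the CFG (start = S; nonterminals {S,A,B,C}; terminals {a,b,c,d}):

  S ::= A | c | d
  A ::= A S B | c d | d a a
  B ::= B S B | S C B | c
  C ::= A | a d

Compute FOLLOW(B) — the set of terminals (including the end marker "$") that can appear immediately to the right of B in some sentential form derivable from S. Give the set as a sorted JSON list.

FIRST sets, iterate to fixpoint:
[1]
  A via A→c d: +{c}
  A via A→d a a: +{d}
  B via B→c: +{c}
  C via C→A: +{c,d}
  C via C→a d: +{a}
  S via S→A: +{c,d}
  FIRST(S)={c,d}  FIRST(A)={c,d}  FIRST(B)={c}  FIRST(C)={a,c,d}
[2]
  B via B→S C B: +{d}
  FIRST(S)={c,d}  FIRST(A)={c,d}  FIRST(B)={c,d}  FIRST(C)={a,c,d}
[3] — fixpoint
  FIRST(S)={c,d}  FIRST(A)={c,d}  FIRST(B)={c,d}  FIRST(C)={a,c,d}

FOLLOW iteration:
initialize: $ ∈ FOLLOW(S)
iter 1:
  A→A S B: FOLLOW(A) ⊇ FIRST(S) = {c,d}; new: +{c,d}
  A→A S B: FOLLOW(S) ⊇ FIRST(B) = {c,d}; new: +{c,d}
  A→A S B: FOLLOW(B) ⊇ FOLLOW(A) ⊇ {c,d}; new: +{c,d}
  B→S C B: FOLLOW(S) ⊇ FIRST(C) = {a,c,d}; new: +{a}
  B→S C B: FOLLOW(C) ⊇ FIRST(B) = {c,d}; new: +{c,d}
  S→A: FOLLOW(A) ⊇ FOLLOW(S) ⊇ {$,a,c,d}; new: +{$,a}
  FOLLOW[S]={$,a,c,d}  FOLLOW[A]={$,a,c,d}  FOLLOW[B]={c,d}  FOLLOW[C]={c,d}
iter 2:
  A→A S B: FOLLOW(B) ⊇ FOLLOW(A) ⊇ {$,a,c,d}; new: +{$,a}
  FOLLOW[S]={$,a,c,d}  FOLLOW[A]={$,a,c,d}  FOLLOW[B]={$,a,c,d}  FOLLOW[C]={c,d}
iter 3: (stable)
  FOLLOW[S]={$,a,c,d}  FOLLOW[A]={$,a,c,d}  FOLLOW[B]={$,a,c,d}  FOLLOW[C]={c,d}

FOLLOW(B) = ["$", "a", "c", "d"]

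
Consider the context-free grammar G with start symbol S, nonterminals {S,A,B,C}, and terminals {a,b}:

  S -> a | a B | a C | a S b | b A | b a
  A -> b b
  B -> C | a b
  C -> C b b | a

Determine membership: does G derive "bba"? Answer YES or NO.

CNF form of G:
  S -> T0 A | T0 T1 | T1 B | T1 C | T1 X4 | a
  A -> T0 T0
  B -> C X2 | T1 T0 | a
  C -> C X3 | a
  T0 -> b
  T1 -> a
  X2 -> T0 T0
  X3 -> T0 T0
  X4 -> S T0

CYK fill:
  [0..0]={T0}  "b"  orig:{}
  [1..1]={T0}  "b"  orig:{}
  [2..2]={B,C,S,T1}  "a"  orig:{B,C,S}
  [0..1]={A,X2,X3}  "bb"  orig:{A}
  [1..2]={S}  "ba"
  [0..2]=∅  "bba"

S ∉ T[0,2] ⇒ NO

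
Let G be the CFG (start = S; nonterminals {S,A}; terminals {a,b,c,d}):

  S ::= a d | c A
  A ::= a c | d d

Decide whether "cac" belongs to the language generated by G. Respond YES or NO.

CNF form of G:
  S -> T0 T2 | T1 A
  A -> T0 T1 | T2 T2
  T0 -> a
  T1 -> c
  T2 -> d

CYK fill:
  T[0,0] 'c' = {T1}  orig:{}
  T[1,1] 'a' = {T0}  orig:{}
  T[2,2] 'c' = {T1}  orig:{}
  T[0,1] 'ca' = ∅
  T[1,2] 'ac' = {A}
  T[0,2] 'cac' = {S}

S ∈ T[0,2] ⇒ YES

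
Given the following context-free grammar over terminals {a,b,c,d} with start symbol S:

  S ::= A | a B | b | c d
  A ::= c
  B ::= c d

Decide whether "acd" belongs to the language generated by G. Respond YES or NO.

Convert to CNF:
  S -> T0 T1 | T2 B | b | c
  A -> c
  B -> T0 T1
  T0 -> c
  T1 -> d
  T2 -> a

CYK fill:
  T[0,0] 'a' = {T2}  orig:{}
  T[1,1] 'c' = {A,S,T0}  orig:{A,S}
  T[2,2] 'd' = {T1}  orig:{}
  T[0,1] 'ac' = ∅
  T[1,2] 'cd' = {B,S}
  T[0,2] 'acd' = {S}

S ∈ T[0,2] ⇒ YES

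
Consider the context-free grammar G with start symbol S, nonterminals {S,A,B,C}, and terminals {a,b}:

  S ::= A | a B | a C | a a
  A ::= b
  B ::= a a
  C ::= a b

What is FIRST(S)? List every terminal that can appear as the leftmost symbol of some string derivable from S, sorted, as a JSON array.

Compute FIRST by fixpoint:
round 1:
  A via A→b: +{b}
  B via B→a a: +{a}
  C via C→a b: +{a}
  S via S→A: +{b}
  S via S→a B: +{a}
  S: {a,b}  A: {b}  B: {a}  C: {a}
round 2: done
  S: {a,b}  A: {b}  B: {a}  C: {a}

FIRST(S) = ["a", "b"]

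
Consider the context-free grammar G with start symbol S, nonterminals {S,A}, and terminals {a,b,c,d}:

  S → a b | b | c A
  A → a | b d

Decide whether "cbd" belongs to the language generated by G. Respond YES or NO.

CNF form of G:
  S -> T2 T0 | T3 A | b
  A -> T0 T1 | a
  T0 -> b
  T1 -> d
  T2 -> a
  T3 -> c

CYK fill:
  [0..0]={T3}  "c"  orig:{}
  [1..1]={S,T0}  "b"  orig:{S}
  [2..2]={T1}  "d"  orig:{}
  [0..1]=∅  "cb"
  [1..2]={A}  "bd"
  [0..2]={S}  "cbd"

S ∈ T[0,2] ⇒ YES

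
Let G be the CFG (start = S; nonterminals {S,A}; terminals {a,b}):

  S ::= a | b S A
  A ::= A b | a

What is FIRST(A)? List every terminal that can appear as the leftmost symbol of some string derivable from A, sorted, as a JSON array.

Compute FIRST by fixpoint:
round 1:
  A via A→a: +{a}
  S via S→a: +{a}
  S via S→b S A: +{b}
  FIRST(S)={a,b}  FIRST(A)={a}
round 2: (stable)
  FIRST(S)={a,b}  FIRST(A)={a}

FIRST(A) = ["a"]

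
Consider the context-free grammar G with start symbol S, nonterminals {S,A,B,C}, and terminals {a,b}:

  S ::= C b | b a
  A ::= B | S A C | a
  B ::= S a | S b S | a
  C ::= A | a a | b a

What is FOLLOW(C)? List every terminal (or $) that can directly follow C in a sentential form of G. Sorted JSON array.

FIRST iteration:
iter 1:
  A via A→a: +{a}
  B via B→a: +{a}
  C via C→A: +{a}
  C via C→b a: +{b}
  S via S→C b: +{a,b}
  S: {a,b}  A: {a}  B: {a}  C: {a,b}
iter 2:
  A via A→S A C: +{b}
  B via B→S a: +{b}
  S: {a,b}  A: {a,b}  B: {a,b}  C: {a,b}
iter 3: (stable)
  S: {a,b}  A: {a,b}  B: {a,b}  C: {a,b}

FOLLOW sets:
FOLLOW(S) := {$}
[1]
  A→S A C: FOLLOW(S) ⊇ FIRST(A) = {a,b}; new: +{a,b}
  A→S A C: FOLLOW(A) ⊇ FIRST(C) = {a,b}; new: +{a,b}
  A→S A C: FOLLOW(C) ⊇ FOLLOW(A) ⊇ {a,b}; new: +{a,b}
  S: {$,a,b}  A: {a,b}  B: {}  C: {a,b}
[2]
  A→B: FOLLOW(B) ⊇ FOLLOW(A) ⊇ {a,b}; new: +{a,b}
  S: {$,a,b}  A: {a,b}  B: {a,b}  C: {a,b}
[3] (stable)
  S: {$,a,b}  A: {a,b}  B: {a,b}  C: {a,b}

FOLLOW(C) = ["a", "b"]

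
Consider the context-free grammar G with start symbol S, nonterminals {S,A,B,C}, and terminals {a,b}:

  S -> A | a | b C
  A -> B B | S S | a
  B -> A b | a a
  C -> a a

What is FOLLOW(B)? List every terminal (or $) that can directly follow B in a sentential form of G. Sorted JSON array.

Compute FIRST by fixpoint:
round 1:
  A via A→a: +{a}
  B via B→A b: +{a}
  C via C→a a: +{a}
  S via S→A: +{a}
  S via S→b C: +{b}
  S: {a,b}  A: {a}  B: {a}  C: {a}
round 2:
  A via A→S S: +{b}
  B via B→A b: +{b}
  S: {a,b}  A: {a,b}  B: {a,b}  C: {a}
round 3: (stable)
  S: {a,b}  A: {a,b}  B: {a,b}  C: {a}

FOLLOW sets:
FOLLOW(S) := {$}
pass 1:
  A→B B: FOLLOW(B) ⊇ FIRST(B) = {a,b}; new: +{a,b}
  A→S S: FOLLOW(S) ⊇ FIRST(S) = {a,b}; new: +{a,b}
  B→A b: FOLLOW(A) ⊇ FIRST(b) = {b}; new: +{b}
  S→A: FOLLOW(A) ⊇ FOLLOW(S) ⊇ {$,a,b}; new: +{$,a}
  S→b C: FOLLOW(C) ⊇ FOLLOW(S) ⊇ {$,a,b}; new: +{$,a,b}
  S: {$,a,b}  A: {$,a,b}  B: {a,b}  C: {$,a,b}
pass 2:
  A→B B: FOLLOW(B) ⊇ FOLLOW(A) ⊇ {$,a,b}; new: +{$}
  S: {$,a,b}  A: {$,a,b}  B: {$,a,b}  C: {$,a,b}
pass 3: — fixpoint
  S: {$,a,b}  A: {$,a,b}  B: {$,a,b}  C: {$,a,b}

FOLLOW(B) = ["$", "a", "b"]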